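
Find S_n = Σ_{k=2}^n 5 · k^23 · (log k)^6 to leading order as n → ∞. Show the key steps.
S_n ~ 5 · n^24 · (log n)^6 / 24

By integral comparison, S_n = ∫_1^n 5 · x^23 · (log x)^6 dx + O(n^23 · (log n)^6). For the integral, the leading term of ∫_1^n x^23 (log x)^6 dx is n^24/24 · (log n)^6 (by repeated integration by parts; each step lowers the log-exponent and produces a relatively O(1/log n) correction). Hence S_n ~ 5 · n^24 · (log n)^6 / 24.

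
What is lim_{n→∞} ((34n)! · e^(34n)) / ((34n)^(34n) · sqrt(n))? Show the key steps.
lim = sqrt(2π·34)

Stirling: (34n)! ~ sqrt(2π·34n) · (34n/e)^(34n). Hence
  (34n)! · e^(34n) / (34n)^(34n) ~ sqrt(2π·34n).
Dividing by sqrt(n): sqrt(2π·34n) / sqrt(n) = sqrt(2π·34) · n^((1−1)/2), so the limit is sqrt(2π·34).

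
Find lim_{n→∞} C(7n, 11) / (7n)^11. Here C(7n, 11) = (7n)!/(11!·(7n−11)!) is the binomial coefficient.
lim = 1/11! = 1/39916800

With N = 7n → ∞: C(N, 11) / N^11 = [N(N−1)…(N−10)] / (11! · N^11) = (1/11!) · 1 · (1 − 1/(7n)) · … · (1 − 10/(7n)). Each factor → 1 as N → ∞, so the limit is 1/11! = 1/39916800.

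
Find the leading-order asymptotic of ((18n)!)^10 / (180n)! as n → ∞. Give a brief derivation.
((18n)!)^10/(180n)! ~ ((2π·18n)^(9/2) / sqrt(10)) · 10^(−10·18n)  →  0

Write N = 18n. Stirling: N! ~ sqrt(2π N)(N/e)^N and (10N)! ~ sqrt(2π·10N)·(10N/e)^(10N).
  (N!)^10/(10N)! ~ (2π N)^(10/2) (N/e)^(10N) / [sqrt(2π·10N) (10N/e)^(10N)]
     = (2π N)^(10/2) / sqrt(2π·10N) · (N/(10N))^(10N)
     = (2π N)^((10−1)/2) / sqrt(10) · 10^(−10N).
Since 10^10 > 1, the factor 10^(−10N) decays exponentially, so the ratio → 0. Substituting N = 18n gives the stated form.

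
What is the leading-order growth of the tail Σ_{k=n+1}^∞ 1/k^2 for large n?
Σ_{k>n} 1/k^2 ~ 1/(1 · n)

Compare to the integral: ∫_{n}^∞ x^(−2) dx = [−x^(−1)/1]_{n}^∞ = 1/((2−1)·n). Euler-Maclaurin then gives
  Σ_{k>n} 1/k^2 = ∫_{n}^∞ dx/x^2 − 1/(2·n^2) + O(1/n^3).
(Equivalently this is ζ(2) − Σ_{k≤n} 1/k^2.)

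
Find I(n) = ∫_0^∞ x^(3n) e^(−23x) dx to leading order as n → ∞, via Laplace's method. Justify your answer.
I(n) ~ (sqrt(2π·3n) / 23) · (3n/(23e))^(3n)

Write the integrand as exp(3n ln x − 23x) and set f(x) = 3n ln x − 23x. Then f'(x) = 3n/x − 23 = 0 at x* = 3n/23, and f''(x*) = −3n/x*^2 = −23^2/(3n). Laplace's method (interior maximum) gives
  I(n) ~ e^(f(x*)) · sqrt(2π / |f''(x*)|)
        = exp(3n ln(3n/23) − 3n) · sqrt(2π · 3n / 23^2)
        = (3n/23)^(3n) e^(−3n) · sqrt(2π·3n) / 23
        = (sqrt(2π·3n) / 23) · (3n/(23e))^(3n).
This matches Γ(3n+1)/23^(3n+1) with Stirling applied to Γ.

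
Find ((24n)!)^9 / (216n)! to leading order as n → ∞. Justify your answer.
((24n)!)^9/(216n)! ~ ((2π·24n)^(8/2) / 3) · 9^(−9·24n)  →  0

Write N = 24n. Stirling: N! ~ sqrt(2π N)(N/e)^N and (9N)! ~ sqrt(2π·9N)·(9N/e)^(9N).
  (N!)^9/(9N)! ~ (2π N)^(9/2) (N/e)^(9N) / [sqrt(2π·9N) (9N/e)^(9N)]
     = (2π N)^(9/2) / sqrt(2π·9N) · (N/(9N))^(9N)
     = (2π N)^((9−1)/2) / 3 · 9^(−9N).
Since 9^9 > 1, the factor 9^(−9N) decays exponentially, so the ratio → 0. Substituting N = 24n gives the stated form.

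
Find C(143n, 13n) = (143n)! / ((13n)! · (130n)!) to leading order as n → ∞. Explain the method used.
C(143n, 13n) ~ (285311670611/10000000000)^(13n) · sqrt(11/(20π·13n))

Write N = 13n. Apply Stirling to each factorial:
  (11N)! ~ sqrt(2π·11N) · (11N/e)^(11N),
  N! ~ sqrt(2π N) · (N/e)^N,
  (10N)! ~ sqrt(2π·10N) · (10N/e)^(10N).
The exponential factors combine to (11N)^(11N) / (N^N · (10N)^(10N)) = 11^(11N)/10^(10N) = (11^11/10^10)^N = (285311670611/10000000000)^N.
The square-root prefactors combine to sqrt(2π·11N) / (sqrt(2π N)·sqrt(2π·10N)) = sqrt(11 / (2π·10·N)) = sqrt(11/(20π·13n)).
Substituting N = 13n: C(143n, 13n) ~ (285311670611/10000000000)^(13n) · sqrt(11/(20π·13n)).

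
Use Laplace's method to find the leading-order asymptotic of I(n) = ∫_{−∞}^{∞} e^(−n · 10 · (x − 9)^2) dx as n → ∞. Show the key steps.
I(n) = sqrt(π/(10n))

Here φ(x) = 10 · (x − 9)^2 has its unique minimum at x* = 9 with φ(x*) = 0 and φ''(x*) = 20. Laplace's method gives
  I(n) ~ e^(−n φ(x*)) · sqrt(2π / (n · φ''(x*))) = sqrt(2π / (20n)) = sqrt(π/(10n)).
This is exact: substituting u = (x − 9)·sqrt(10n) gives I(n) = (1/sqrt(10n)) ∫_{−∞}^{∞} e^(−u^2) du = sqrt(π/(10n)).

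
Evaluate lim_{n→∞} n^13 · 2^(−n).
lim = 0

Exponentials with base > 1 dominate every fixed polynomial: for any fixed c, n^c / 2^n → 0 as n → ∞ (e.g. by the ratio test, or by writing 2^n = e^(n ln 2) and noting e^(n ln 2) / n^c → ∞). Hence n^13 · 2^(−n) = n^13 / 2^n → 0.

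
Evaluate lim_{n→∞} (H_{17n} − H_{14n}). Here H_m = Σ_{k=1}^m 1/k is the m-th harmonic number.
lim = ln(17/14)

Euler-Maclaurin gives H_m = ln m + γ + 1/(2m) + O(1/m^2). The γ and O(1/m) terms cancel in the difference:
  H_{17n} − H_{14n} = ln(17n) − ln(14n) + O(1/n) = ln(17/14) + O(1/n).
Hence the limit is ln(17/14).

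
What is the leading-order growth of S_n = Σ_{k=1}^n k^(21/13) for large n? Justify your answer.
S_n ~ (13/34) · n^(34/13)

Integral comparison: Σ_{k=1}^n k^(21/13) = ∫_0^n x^(21/13) dx + O(n^(21/13)). The integral is n^(1 + 21/13) / (1 + 21/13) = n^((21+13)/13) / ((21+13)/13) = (13/34) · n^(34/13).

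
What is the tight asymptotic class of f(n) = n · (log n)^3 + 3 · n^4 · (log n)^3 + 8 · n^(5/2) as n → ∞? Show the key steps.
f(n) ∈ Θ(n^4 · (log n)^3)

Compare the terms by growth order. For large n, n^a · (log n)^b dominates n^a' · (log n)^b' iff a > a', or (a = a' and b > b'). Ranking the 3 terms shows the dominant one is 3 · n^4 · (log n)^3. Hence f(n) ∈ Θ(n^4 · (log n)^3).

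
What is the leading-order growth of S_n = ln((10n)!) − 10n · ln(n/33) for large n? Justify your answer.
S_n ~ 10n · (ln 330 − 1) + O(ln n)

Stirling: ln((10n)!) = 10n ln(10n) − 10n + O(ln n).
  S_n = 10n ln(10n) − 10n − 10n ln(n/33) + O(ln n)
      = 10n ln(10n) − 10n ln n + 10n ln 33 − 10n + O(ln n)
      = 10n ln 10 + 10n ln 33 − 10n + O(ln n)
      = 10n (ln 330 − 1) + O(ln n).
Numerically ln(330) − 1 ≈ 4.7991.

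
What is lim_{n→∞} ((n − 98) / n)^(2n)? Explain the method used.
lim = e^(−196)

Rewrite as (1 − 98/n)^(2n). By the standard limit (1 + x/n)^n → e^x, we have (1 − 98/n)^n → e^(−98), and raising to the 2nd power gives e^(−196).
More precisely, ln[(1 − 98/n)^(2n)] = 2n · ln(1 − 98/n) = 2n · (-98/n + O(1/n^2)) = -196 + O(1/n) → -196.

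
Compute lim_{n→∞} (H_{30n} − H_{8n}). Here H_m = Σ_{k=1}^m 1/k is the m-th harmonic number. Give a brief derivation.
lim = ln(30/8) = ln(15/4)

Euler-Maclaurin gives H_m = ln m + γ + 1/(2m) + O(1/m^2). The γ and O(1/m) terms cancel in the difference:
  H_{30n} − H_{8n} = ln(30n) − ln(8n) + O(1/n) = ln(30/8) + O(1/n).
Hence the limit is ln(30/8) = ln(15/4).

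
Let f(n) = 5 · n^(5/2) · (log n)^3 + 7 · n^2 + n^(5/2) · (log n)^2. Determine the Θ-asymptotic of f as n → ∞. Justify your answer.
f(n) ∈ Θ(n^(5/2) · (log n)^3)

Compare the terms by growth order. For large n, n^a · (log n)^b dominates n^a' · (log n)^b' iff a > a', or (a = a' and b > b'). Ranking the 3 terms shows the dominant one is 5 · n^(5/2) · (log n)^3. Hence f(n) ∈ Θ(n^(5/2) · (log n)^3).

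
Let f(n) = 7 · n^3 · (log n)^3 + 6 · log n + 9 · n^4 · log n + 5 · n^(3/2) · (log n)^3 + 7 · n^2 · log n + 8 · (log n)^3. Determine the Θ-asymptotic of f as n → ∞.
f(n) ∈ Θ(n^4 · log n)

Compare the terms by growth order. For large n, n^a · (log n)^b dominates n^a' · (log n)^b' iff a > a', or (a = a' and b > b'). Ranking the 6 terms shows the dominant one is 9 · n^4 · log n. Hence f(n) ∈ Θ(n^4 · log n).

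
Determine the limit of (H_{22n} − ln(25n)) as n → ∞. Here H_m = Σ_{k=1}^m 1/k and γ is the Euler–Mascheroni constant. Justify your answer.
lim = ln(22/25) + γ

By Euler-Maclaurin, H_m = ln m + γ + O(1/m). So
  H_{22n} − ln(25n) = ln(22n) + γ − ln(25n) + O(1/n)
                       = ln(22/25) + γ + O(1/n).
Hence the limit is ln(22/25) + γ.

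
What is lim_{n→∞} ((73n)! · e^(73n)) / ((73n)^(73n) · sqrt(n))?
lim = sqrt(2π·73)

Stirling: (73n)! ~ sqrt(2π·73n) · (73n/e)^(73n). Hence
  (73n)! · e^(73n) / (73n)^(73n) ~ sqrt(2π·73n).
Dividing by sqrt(n): sqrt(2π·73n) / sqrt(n) = sqrt(2π·73) · n^((1−1)/2), so the limit is sqrt(2π·73).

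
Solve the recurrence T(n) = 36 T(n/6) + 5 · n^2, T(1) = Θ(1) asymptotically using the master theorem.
T(n) = Θ(n^2 log n)

log_6 36 = 2, and f(n) = 5 · n^2 = Θ(n^(log_6 36)). This is Case 2 of the master theorem: T(n) = Θ(f(n) · log n) = Θ(n^2 log n).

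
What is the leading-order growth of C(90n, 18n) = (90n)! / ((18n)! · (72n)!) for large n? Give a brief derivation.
C(90n, 18n) ~ (3125/256)^(18n) · sqrt(5/(8π·18n))

Write N = 18n. Apply Stirling to each factorial:
  (5N)! ~ sqrt(2π·5N) · (5N/e)^(5N),
  N! ~ sqrt(2π N) · (N/e)^N,
  (4N)! ~ sqrt(2π·4N) · (4N/e)^(4N).
The exponential factors combine to (5N)^(5N) / (N^N · (4N)^(4N)) = 5^(5N)/4^(4N) = (5^5/4^4)^N = (3125/256)^N.
The square-root prefactors combine to sqrt(2π·5N) / (sqrt(2π N)·sqrt(2π·4N)) = sqrt(5 / (2π·4·N)) = sqrt(5/(8π·18n)).
Substituting N = 18n: C(90n, 18n) ~ (3125/256)^(18n) · sqrt(5/(8π·18n)).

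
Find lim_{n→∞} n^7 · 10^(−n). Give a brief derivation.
lim = 0

Exponentials with base > 1 dominate every fixed polynomial: for any fixed c, n^c / 10^n → 0 as n → ∞ (e.g. by the ratio test, or by writing 10^n = e^(n ln 10) and noting e^(n ln 10) / n^c → ∞). Hence n^7 · 10^(−n) = n^7 / 10^n → 0.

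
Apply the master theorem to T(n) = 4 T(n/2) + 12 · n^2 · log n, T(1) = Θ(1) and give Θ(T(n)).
T(n) = Θ(n^2 · (log n)^2)

Here log_2 4 = 2 and f(n) = 12 · n^2 · log n = Θ(n^(log_2 4) · (log n)^1). This is the extended Case 2 of the master theorem (f matches the critical exponent up to log factors), giving T(n) = Θ(n^(log_2 4) · (log n)^(1+1)) = Θ(n^2 · (log n)^2).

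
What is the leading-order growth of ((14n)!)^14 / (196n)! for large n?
((14n)!)^14/(196n)! ~ ((2π·14n)^(13/2) / sqrt(14)) · 14^(−14·14n)  →  0

Write N = 14n. Stirling: N! ~ sqrt(2π N)(N/e)^N and (14N)! ~ sqrt(2π·14N)·(14N/e)^(14N).
  (N!)^14/(14N)! ~ (2π N)^(14/2) (N/e)^(14N) / [sqrt(2π·14N) (14N/e)^(14N)]
     = (2π N)^(14/2) / sqrt(2π·14N) · (N/(14N))^(14N)
     = (2π N)^((14−1)/2) / sqrt(14) · 14^(−14N).
Since 14^14 > 1, the factor 14^(−14N) decays exponentially, so the ratio → 0. Substituting N = 14n gives the stated form.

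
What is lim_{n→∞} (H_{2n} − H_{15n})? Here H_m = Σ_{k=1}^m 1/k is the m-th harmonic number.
lim = ln(2/15)

Euler-Maclaurin gives H_m = ln m + γ + 1/(2m) + O(1/m^2). The γ and O(1/m) terms cancel in the difference:
  H_{2n} − H_{15n} = ln(2n) − ln(15n) + O(1/n) = ln(2/15) + O(1/n).
Hence the limit is ln(2/15).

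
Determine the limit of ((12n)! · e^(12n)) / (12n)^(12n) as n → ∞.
lim = ∞

Stirling: (12n)! ~ sqrt(2π·12n) · (12n/e)^(12n). Hence
  (12n)! · e^(12n) / (12n)^(12n) ~ sqrt(2π·12n) = sqrt(2π·12) · sqrt(n) → ∞.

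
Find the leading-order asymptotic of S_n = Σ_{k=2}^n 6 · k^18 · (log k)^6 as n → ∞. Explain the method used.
S_n ~ 6 · n^19 · (log n)^6 / 19

By integral comparison, S_n = ∫_1^n 6 · x^18 · (log x)^6 dx + O(n^18 · (log n)^6). For the integral, the leading term of ∫_1^n x^18 (log x)^6 dx is n^19/19 · (log n)^6 (by repeated integration by parts; each step lowers the log-exponent and produces a relatively O(1/log n) correction). Hence S_n ~ 6 · n^19 · (log n)^6 / 19.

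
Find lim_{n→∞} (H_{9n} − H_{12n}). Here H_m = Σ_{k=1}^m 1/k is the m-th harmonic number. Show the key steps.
lim = ln(9/12) = ln(3/4)

Euler-Maclaurin gives H_m = ln m + γ + 1/(2m) + O(1/m^2). The γ and O(1/m) terms cancel in the difference:
  H_{9n} − H_{12n} = ln(9n) − ln(12n) + O(1/n) = ln(9/12) + O(1/n).
Hence the limit is ln(9/12) = ln(3/4).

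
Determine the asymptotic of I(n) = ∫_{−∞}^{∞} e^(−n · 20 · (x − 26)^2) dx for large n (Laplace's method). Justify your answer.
I(n) = sqrt(π/(20n))

Here φ(x) = 20 · (x − 26)^2 has its unique minimum at x* = 26 with φ(x*) = 0 and φ''(x*) = 40. Laplace's method gives
  I(n) ~ e^(−n φ(x*)) · sqrt(2π / (n · φ''(x*))) = sqrt(2π / (40n)) = sqrt(π/(20n)).
This is exact: substituting u = (x − 26)·sqrt(20n) gives I(n) = (1/sqrt(20n)) ∫_{−∞}^{∞} e^(−u^2) du = sqrt(π/(20n)).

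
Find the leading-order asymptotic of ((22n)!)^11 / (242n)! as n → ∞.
((22n)!)^11/(242n)! ~ ((2π·22n)^(10/2) / sqrt(11)) · 11^(−11·22n)  →  0

Write N = 22n. Stirling: N! ~ sqrt(2π N)(N/e)^N and (11N)! ~ sqrt(2π·11N)·(11N/e)^(11N).
  (N!)^11/(11N)! ~ (2π N)^(11/2) (N/e)^(11N) / [sqrt(2π·11N) (11N/e)^(11N)]
     = (2π N)^(11/2) / sqrt(2π·11N) · (N/(11N))^(11N)
     = (2π N)^((11−1)/2) / sqrt(11) · 11^(−11N).
Since 11^11 > 1, the factor 11^(−11N) decays exponentially, so the ratio → 0. Substituting N = 22n gives the stated form.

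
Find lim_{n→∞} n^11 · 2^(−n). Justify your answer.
lim = 0

Exponentials with base > 1 dominate every fixed polynomial: for any fixed c, n^c / 2^n → 0 as n → ∞ (e.g. by the ratio test, or by writing 2^n = e^(n ln 2) and noting e^(n ln 2) / n^c → ∞). Hence n^11 · 2^(−n) = n^11 / 2^n → 0.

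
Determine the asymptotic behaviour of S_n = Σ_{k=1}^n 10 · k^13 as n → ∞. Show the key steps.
S_n ~ 5 · n^14 / 7

By integral comparison (Euler-Maclaurin), Σ_{k=1}^n 10 · k^13 = 10 · ∫_0^n x^13 dx + O(n^13) = 10 · n^14/14 = 5 · n^14 / 7 + O(n^13). (Equivalently, Faulhaber's formula gives the same leading term.)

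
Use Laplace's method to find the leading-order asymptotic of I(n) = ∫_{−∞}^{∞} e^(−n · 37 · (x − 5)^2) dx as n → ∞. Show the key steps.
I(n) = sqrt(π/(37n))

Here φ(x) = 37 · (x − 5)^2 has its unique minimum at x* = 5 with φ(x*) = 0 and φ''(x*) = 74. Laplace's method gives
  I(n) ~ e^(−n φ(x*)) · sqrt(2π / (n · φ''(x*))) = sqrt(2π / (74n)) = sqrt(π/(37n)).
This is exact: substituting u = (x − 5)·sqrt(37n) gives I(n) = (1/sqrt(37n)) ∫_{−∞}^{∞} e^(−u^2) du = sqrt(π/(37n)).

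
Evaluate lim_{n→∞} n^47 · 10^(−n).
lim = 0

Exponentials with base > 1 dominate every fixed polynomial: for any fixed c, n^c / 10^n → 0 as n → ∞ (e.g. by the ratio test, or by writing 10^n = e^(n ln 10) and noting e^(n ln 10) / n^c → ∞). Hence n^47 · 10^(−n) = n^47 / 10^n → 0.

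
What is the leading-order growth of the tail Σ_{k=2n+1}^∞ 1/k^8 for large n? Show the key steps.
Σ_{k>2n} 1/k^8 ~ 1/(7 · (2n)^7)

Compare to the integral: ∫_{2n}^∞ x^(−8) dx = [−x^(−7)/7]_{2n}^∞ = 1/((8−1)·(2n)^7). Euler-Maclaurin then gives
  Σ_{k>2n} 1/k^8 = ∫_{2n}^∞ dx/x^8 − 1/(2·(2n)^8) + O(1/(2n)^9).
(Equivalently this is ζ(8) − Σ_{k≤2n} 1/k^8.)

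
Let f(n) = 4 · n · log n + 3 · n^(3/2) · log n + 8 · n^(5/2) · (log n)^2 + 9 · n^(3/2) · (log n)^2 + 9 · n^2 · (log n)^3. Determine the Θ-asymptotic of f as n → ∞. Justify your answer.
f(n) ∈ Θ(n^(5/2) · (log n)^2)

Compare the terms by growth order. For large n, n^a · (log n)^b dominates n^a' · (log n)^b' iff a > a', or (a = a' and b > b'). Ranking the 5 terms shows the dominant one is 8 · n^(5/2) · (log n)^2. Hence f(n) ∈ Θ(n^(5/2) · (log n)^2).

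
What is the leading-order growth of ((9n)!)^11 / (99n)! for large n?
((9n)!)^11/(99n)! ~ ((2π·9n)^(10/2) / sqrt(11)) · 11^(−11·9n)  →  0

Write N = 9n. Stirling: N! ~ sqrt(2π N)(N/e)^N and (11N)! ~ sqrt(2π·11N)·(11N/e)^(11N).
  (N!)^11/(11N)! ~ (2π N)^(11/2) (N/e)^(11N) / [sqrt(2π·11N) (11N/e)^(11N)]
     = (2π N)^(11/2) / sqrt(2π·11N) · (N/(11N))^(11N)
     = (2π N)^((11−1)/2) / sqrt(11) · 11^(−11N).
Since 11^11 > 1, the factor 11^(−11N) decays exponentially, so the ratio → 0. Substituting N = 9n gives the stated form.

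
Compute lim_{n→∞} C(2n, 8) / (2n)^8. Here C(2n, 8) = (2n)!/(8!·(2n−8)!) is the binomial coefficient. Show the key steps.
lim = 1/8! = 1/40320

With N = 2n → ∞: C(N, 8) / N^8 = [N(N−1)…(N−7)] / (8! · N^8) = (1/8!) · 1 · (1 − 1/(2n)) · … · (1 − 7/(2n)). Each factor → 1 as N → ∞, so the limit is 1/8! = 1/40320.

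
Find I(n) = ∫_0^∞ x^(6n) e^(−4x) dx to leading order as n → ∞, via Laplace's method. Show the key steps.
I(n) ~ (sqrt(2π·6n) / 4) · (6n/(4e))^(6n)

Write the integrand as exp(6n ln x − 4x) and set f(x) = 6n ln x − 4x. Then f'(x) = 6n/x − 4 = 0 at x* = 6n/4, and f''(x*) = −6n/x*^2 = −4^2/(6n). Laplace's method (interior maximum) gives
  I(n) ~ e^(f(x*)) · sqrt(2π / |f''(x*)|)
        = exp(6n ln(6n/4) − 6n) · sqrt(2π · 6n / 4^2)
        = (6n/4)^(6n) e^(−6n) · sqrt(2π·6n) / 4
        = (sqrt(2π·6n) / 4) · (6n/(4e))^(6n).
This matches Γ(6n+1)/4^(6n+1) with Stirling applied to Γ.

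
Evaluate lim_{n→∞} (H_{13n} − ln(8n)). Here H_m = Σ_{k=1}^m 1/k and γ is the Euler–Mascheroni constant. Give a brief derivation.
lim = ln(13/8) + γ

By Euler-Maclaurin, H_m = ln m + γ + O(1/m). So
  H_{13n} − ln(8n) = ln(13n) + γ − ln(8n) + O(1/n)
                       = ln(13/8) + γ + O(1/n).
Hence the limit is ln(13/8) + γ.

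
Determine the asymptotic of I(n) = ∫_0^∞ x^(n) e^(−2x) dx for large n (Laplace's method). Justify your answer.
I(n) ~ (sqrt(2π·n) / 2) · (n/(2e))^(n)

Write the integrand as exp(n ln x − 2x) and set f(x) = n ln x − 2x. Then f'(x) = n/x − 2 = 0 at x* = n/2, and f''(x*) = −n/x*^2 = −2^2/(n). Laplace's method (interior maximum) gives
  I(n) ~ e^(f(x*)) · sqrt(2π / |f''(x*)|)
        = exp(n ln(n/2) − n) · sqrt(2π · n / 2^2)
        = (n/2)^(n) e^(−n) · sqrt(2π·n) / 2
        = (sqrt(2π·n) / 2) · (n/(2e))^(n).
This matches Γ(n+1)/2^(n+1) with Stirling applied to Γ.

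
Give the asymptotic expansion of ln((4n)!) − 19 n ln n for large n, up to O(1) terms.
ln((4n)!) − 19 n ln n = −15 n ln n + 4(ln 4 − 1) n + (1/2) ln(2π·4n) + O(1/n)

Stirling: ln((4n)!) = 4n ln(4n) − 4n + (1/2) ln(2π·4n) + O(1/n).
Expand 4n ln(4n) = 4n (ln n + ln 4) = 4n ln n + 4n ln 4.
Subtract 19n ln n: leading term is (4 − 19) n ln n = −15 n ln n. The next term is 4n ln 4 − 4n = 4(ln 4 − 1) n. Then the (1/2) ln(2π·4n) correction.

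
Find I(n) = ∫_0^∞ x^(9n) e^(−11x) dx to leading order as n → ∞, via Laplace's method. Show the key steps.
I(n) ~ (sqrt(2π·9n) / 11) · (9n/(11e))^(9n)

Write the integrand as exp(9n ln x − 11x) and set f(x) = 9n ln x − 11x. Then f'(x) = 9n/x − 11 = 0 at x* = 9n/11, and f''(x*) = −9n/x*^2 = −11^2/(9n). Laplace's method (interior maximum) gives
  I(n) ~ e^(f(x*)) · sqrt(2π / |f''(x*)|)
        = exp(9n ln(9n/11) − 9n) · sqrt(2π · 9n / 11^2)
        = (9n/11)^(9n) e^(−9n) · sqrt(2π·9n) / 11
        = (sqrt(2π·9n) / 11) · (9n/(11e))^(9n).
This matches Γ(9n+1)/11^(9n+1) with Stirling applied to Γ.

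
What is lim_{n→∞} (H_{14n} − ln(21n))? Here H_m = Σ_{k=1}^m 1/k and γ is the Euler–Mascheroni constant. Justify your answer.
lim = ln(2/3) + γ

By Euler-Maclaurin, H_m = ln m + γ + O(1/m). So
  H_{14n} − ln(21n) = ln(14n) + γ − ln(21n) + O(1/n)
                       = ln(14/21) + γ + O(1/n).
Hence the limit is ln(14/21) + γ (= ln(2/3)).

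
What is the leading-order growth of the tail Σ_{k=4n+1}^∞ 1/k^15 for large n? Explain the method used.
Σ_{k>4n} 1/k^15 ~ 1/(14 · (4n)^14)

Compare to the integral: ∫_{4n}^∞ x^(−15) dx = [−x^(−14)/14]_{4n}^∞ = 1/((15−1)·(4n)^14). Euler-Maclaurin then gives
  Σ_{k>4n} 1/k^15 = ∫_{4n}^∞ dx/x^15 − 1/(2·(4n)^15) + O(1/(4n)^16).
(Equivalently this is ζ(15) − Σ_{k≤4n} 1/k^15.)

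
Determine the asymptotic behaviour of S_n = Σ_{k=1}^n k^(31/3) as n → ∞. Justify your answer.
S_n ~ (3/34) · n^(34/3)

Integral comparison: Σ_{k=1}^n k^(31/3) = ∫_0^n x^(31/3) dx + O(n^(31/3)). The integral is n^(1 + 31/3) / (1 + 31/3) = n^((31+3)/3) / ((31+3)/3) = (3/34) · n^(34/3).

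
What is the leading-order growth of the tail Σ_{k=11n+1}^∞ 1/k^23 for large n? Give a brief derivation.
Σ_{k>11n} 1/k^23 ~ 1/(22 · (11n)^22)

Compare to the integral: ∫_{11n}^∞ x^(−23) dx = [−x^(−22)/22]_{11n}^∞ = 1/((23−1)·(11n)^22). Euler-Maclaurin then gives
  Σ_{k>11n} 1/k^23 = ∫_{11n}^∞ dx/x^23 − 1/(2·(11n)^23) + O(1/(11n)^24).
(Equivalently this is ζ(23) − Σ_{k≤11n} 1/k^23.)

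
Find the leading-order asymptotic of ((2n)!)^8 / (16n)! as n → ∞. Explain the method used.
((2n)!)^8/(16n)! ~ ((2π·2n)^(7/2) / sqrt(8)) · 8^(−8·2n)  →  0

Write N = 2n. Stirling: N! ~ sqrt(2π N)(N/e)^N and (8N)! ~ sqrt(2π·8N)·(8N/e)^(8N).
  (N!)^8/(8N)! ~ (2π N)^(8/2) (N/e)^(8N) / [sqrt(2π·8N) (8N/e)^(8N)]
     = (2π N)^(8/2) / sqrt(2π·8N) · (N/(8N))^(8N)
     = (2π N)^((8−1)/2) / sqrt(8) · 8^(−8N).
Since 8^8 > 1, the factor 8^(−8N) decays exponentially, so the ratio → 0. Substituting N = 2n gives the stated form.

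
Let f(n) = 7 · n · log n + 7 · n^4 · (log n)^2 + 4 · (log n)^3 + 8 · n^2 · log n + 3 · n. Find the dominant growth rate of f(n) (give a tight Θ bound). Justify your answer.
f(n) ∈ Θ(n^4 · (log n)^2)

Compare the terms by growth order. For large n, n^a · (log n)^b dominates n^a' · (log n)^b' iff a > a', or (a = a' and b > b'). Ranking the 5 terms shows the dominant one is 7 · n^4 · (log n)^2. Hence f(n) ∈ Θ(n^4 · (log n)^2).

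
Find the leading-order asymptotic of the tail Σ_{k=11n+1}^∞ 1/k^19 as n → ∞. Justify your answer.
Σ_{k>11n} 1/k^19 ~ 1/(18 · (11n)^18)

Compare to the integral: ∫_{11n}^∞ x^(−19) dx = [−x^(−18)/18]_{11n}^∞ = 1/((19−1)·(11n)^18). Euler-Maclaurin then gives
  Σ_{k>11n} 1/k^19 = ∫_{11n}^∞ dx/x^19 − 1/(2·(11n)^19) + O(1/(11n)^20).
(Equivalently this is ζ(19) − Σ_{k≤11n} 1/k^19.)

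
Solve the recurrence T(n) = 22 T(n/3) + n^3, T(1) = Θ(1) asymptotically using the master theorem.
T(n) = Θ(n^3)

log_3 22 ≈ 2.814. f(n) = n^3 dominates n^(log_3 22) since 3 > 2.814, and the regularity condition a·f(n/b) = 22·(n/3)^3 = (22/27)·n^3 ≤ c·f(n) holds with c = 22/27 ≈ 0.815 < 1. So this is Case 3: T(n) = Θ(f(n)) = Θ(n^3).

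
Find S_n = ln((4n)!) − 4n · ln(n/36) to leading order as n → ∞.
S_n ~ 4n · (ln 144 − 1) + O(ln n)

Stirling: ln((4n)!) = 4n ln(4n) − 4n + O(ln n).
  S_n = 4n ln(4n) − 4n − 4n ln(n/36) + O(ln n)
      = 4n ln(4n) − 4n ln n + 4n ln 36 − 4n + O(ln n)
      = 4n ln 4 + 4n ln 36 − 4n + O(ln n)
      = 4n (ln 144 − 1) + O(ln n).
Numerically ln(144) − 1 ≈ 3.9698.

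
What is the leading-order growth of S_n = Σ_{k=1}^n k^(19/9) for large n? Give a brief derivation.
S_n ~ (9/28) · n^(28/9)

Integral comparison: Σ_{k=1}^n k^(19/9) = ∫_0^n x^(19/9) dx + O(n^(19/9)). The integral is n^(1 + 19/9) / (1 + 19/9) = n^((19+9)/9) / ((19+9)/9) = (9/28) · n^(28/9).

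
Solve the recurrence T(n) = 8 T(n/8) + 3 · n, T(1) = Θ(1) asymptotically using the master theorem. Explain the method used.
T(n) = Θ(n log n)

log_8 8 = 1, and f(n) = 3 · n = Θ(n^(log_8 8)). This is Case 2 of the master theorem: T(n) = Θ(f(n) · log n) = Θ(n log n).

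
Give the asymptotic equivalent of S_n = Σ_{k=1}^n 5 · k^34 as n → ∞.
S_n ~ n^35 / 7

By integral comparison (Euler-Maclaurin), Σ_{k=1}^n 5 · k^34 = 5 · ∫_0^n x^34 dx + O(n^34) = 5 · n^35/35 = n^35 / 7 + O(n^34). (Equivalently, Faulhaber's formula gives the same leading term.)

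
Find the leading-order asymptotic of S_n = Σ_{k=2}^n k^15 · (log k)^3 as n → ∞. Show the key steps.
S_n ~ n^16 · (log n)^3 / 16

By integral comparison, S_n = ∫_1^n x^15 · (log x)^3 dx + O(n^15 · (log n)^3). For the integral, the leading term of ∫_1^n x^15 (log x)^3 dx is n^16/16 · (log n)^3 (by repeated integration by parts; each step lowers the log-exponent and produces a relatively O(1/log n) correction). Hence S_n ~ n^16 · (log n)^3 / 16.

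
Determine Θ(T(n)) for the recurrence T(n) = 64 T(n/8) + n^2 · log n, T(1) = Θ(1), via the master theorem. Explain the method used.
T(n) = Θ(n^2 · (log n)^2)

Here log_8 64 = 2 and f(n) = n^2 · log n = Θ(n^(log_8 64) · (log n)^1). This is the extended Case 2 of the master theorem (f matches the critical exponent up to log factors), giving T(n) = Θ(n^(log_8 64) · (log n)^(1+1)) = Θ(n^2 · (log n)^2).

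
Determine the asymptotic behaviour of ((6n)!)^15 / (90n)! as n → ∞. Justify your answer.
((6n)!)^15/(90n)! ~ ((2π·6n)^(14/2) / sqrt(15)) · 15^(−15·6n)  →  0

Write N = 6n. Stirling: N! ~ sqrt(2π N)(N/e)^N and (15N)! ~ sqrt(2π·15N)·(15N/e)^(15N).
  (N!)^15/(15N)! ~ (2π N)^(15/2) (N/e)^(15N) / [sqrt(2π·15N) (15N/e)^(15N)]
     = (2π N)^(15/2) / sqrt(2π·15N) · (N/(15N))^(15N)
     = (2π N)^((15−1)/2) / sqrt(15) · 15^(−15N).
Since 15^15 > 1, the factor 15^(−15N) decays exponentially, so the ratio → 0. Substituting N = 6n gives the stated form.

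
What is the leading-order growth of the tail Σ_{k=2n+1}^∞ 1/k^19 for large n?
Σ_{k>2n} 1/k^19 ~ 1/(18 · (2n)^18)

Compare to the integral: ∫_{2n}^∞ x^(−19) dx = [−x^(−18)/18]_{2n}^∞ = 1/((19−1)·(2n)^18). Euler-Maclaurin then gives
  Σ_{k>2n} 1/k^19 = ∫_{2n}^∞ dx/x^19 − 1/(2·(2n)^19) + O(1/(2n)^20).
(Equivalently this is ζ(19) − Σ_{k≤2n} 1/k^19.)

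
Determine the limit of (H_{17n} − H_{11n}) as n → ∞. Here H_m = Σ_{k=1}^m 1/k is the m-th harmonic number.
lim = ln(17/11)

Euler-Maclaurin gives H_m = ln m + γ + 1/(2m) + O(1/m^2). The γ and O(1/m) terms cancel in the difference:
  H_{17n} − H_{11n} = ln(17n) − ln(11n) + O(1/n) = ln(17/11) + O(1/n).
Hence the limit is ln(17/11).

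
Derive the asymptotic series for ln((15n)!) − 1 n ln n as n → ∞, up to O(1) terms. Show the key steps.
ln((15n)!) − 1 n ln n = 14 n ln n + 15(ln 15 − 1) n + (1/2) ln(2π·15n) + O(1/n)

Stirling: ln((15n)!) = 15n ln(15n) − 15n + (1/2) ln(2π·15n) + O(1/n).
Expand 15n ln(15n) = 15n (ln n + ln 15) = 15n ln n + 15n ln 15.
Subtract 1n ln n: leading term is (15 − 1) n ln n = 14 n ln n. The next term is 15n ln 15 − 15n = 15(ln 15 − 1) n. Then the (1/2) ln(2π·15n) correction.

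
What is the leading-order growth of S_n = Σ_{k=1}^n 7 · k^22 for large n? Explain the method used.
S_n ~ 7 · n^23 / 23

By integral comparison (Euler-Maclaurin), Σ_{k=1}^n 7 · k^22 = 7 · ∫_0^n x^22 dx + O(n^22) = 7 · n^23/23 + O(n^22). (Equivalently, Faulhaber's formula gives the same leading term.)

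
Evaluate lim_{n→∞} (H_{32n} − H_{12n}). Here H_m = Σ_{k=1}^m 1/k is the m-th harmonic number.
lim = ln(32/12) = ln(8/3)

Euler-Maclaurin gives H_m = ln m + γ + 1/(2m) + O(1/m^2). The γ and O(1/m) terms cancel in the difference:
  H_{32n} − H_{12n} = ln(32n) − ln(12n) + O(1/n) = ln(32/12) + O(1/n).
Hence the limit is ln(32/12) = ln(8/3).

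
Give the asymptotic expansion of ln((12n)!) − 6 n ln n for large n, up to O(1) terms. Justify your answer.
ln((12n)!) − 6 n ln n = 6 n ln n + 12(ln 12 − 1) n + (1/2) ln(2π·12n) + O(1/n)

Stirling: ln((12n)!) = 12n ln(12n) − 12n + (1/2) ln(2π·12n) + O(1/n).
Expand 12n ln(12n) = 12n (ln n + ln 12) = 12n ln n + 12n ln 12.
Subtract 6n ln n: leading term is (12 − 6) n ln n = 6 n ln n. The next term is 12n ln 12 − 12n = 12(ln 12 − 1) n. Then the (1/2) ln(2π·12n) correction.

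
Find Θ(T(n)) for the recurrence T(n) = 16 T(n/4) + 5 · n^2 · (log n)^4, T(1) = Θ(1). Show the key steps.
T(n) = Θ(n^2 · (log n)^5)

Here log_4 16 = 2 and f(n) = 5 · n^2 · (log n)^4 = Θ(n^(log_4 16) · (log n)^4). This is the extended Case 2 of the master theorem (f matches the critical exponent up to log factors), giving T(n) = Θ(n^(log_4 16) · (log n)^(4+1)) = Θ(n^2 · (log n)^5).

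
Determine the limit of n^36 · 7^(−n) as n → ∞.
lim = 0

Exponentials with base > 1 dominate every fixed polynomial: for any fixed c, n^c / 7^n → 0 as n → ∞ (e.g. by the ratio test, or by writing 7^n = e^(n ln 7) and noting e^(n ln 7) / n^c → ∞). Hence n^36 · 7^(−n) = n^36 / 7^n → 0.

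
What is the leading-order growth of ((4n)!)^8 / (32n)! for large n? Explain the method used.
((4n)!)^8/(32n)! ~ ((2π·4n)^(7/2) / sqrt(8)) · 8^(−8·4n)  →  0

Write N = 4n. Stirling: N! ~ sqrt(2π N)(N/e)^N and (8N)! ~ sqrt(2π·8N)·(8N/e)^(8N).
  (N!)^8/(8N)! ~ (2π N)^(8/2) (N/e)^(8N) / [sqrt(2π·8N) (8N/e)^(8N)]
     = (2π N)^(8/2) / sqrt(2π·8N) · (N/(8N))^(8N)
     = (2π N)^((8−1)/2) / sqrt(8) · 8^(−8N).
Since 8^8 > 1, the factor 8^(−8N) decays exponentially, so the ratio → 0. Substituting N = 4n gives the stated form.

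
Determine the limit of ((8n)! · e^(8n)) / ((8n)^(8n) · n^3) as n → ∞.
lim = 0

Stirling: (8n)! ~ sqrt(2π·8n) · (8n/e)^(8n). Hence
  (8n)! · e^(8n) / (8n)^(8n) ~ sqrt(2π·8n).
Dividing by n^3: sqrt(2π·8n) / n^3 = sqrt(2π·8) · n^((1−6)/2), so the expression behaves like sqrt(2π·8) · n^((1−6)/2) → 0.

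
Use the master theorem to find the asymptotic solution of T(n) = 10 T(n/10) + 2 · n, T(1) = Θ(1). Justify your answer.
T(n) = Θ(n log n)

log_10 10 = 1, and f(n) = 2 · n = Θ(n^(log_10 10)). This is Case 2 of the master theorem: T(n) = Θ(f(n) · log n) = Θ(n log n).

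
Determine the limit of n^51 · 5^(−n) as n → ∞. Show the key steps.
lim = 0

Exponentials with base > 1 dominate every fixed polynomial: for any fixed c, n^c / 5^n → 0 as n → ∞ (e.g. by the ratio test, or by writing 5^n = e^(n ln 5) and noting e^(n ln 5) / n^c → ∞). Hence n^51 · 5^(−n) = n^51 / 5^n → 0.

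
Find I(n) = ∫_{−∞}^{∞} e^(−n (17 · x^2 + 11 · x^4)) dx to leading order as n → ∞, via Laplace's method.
I(n) ~ sqrt(π/(17n))

φ(x) = 17 · x^2 + 11 · x^4 has its unique global minimum at x* = 0 (since φ'(x) = 34x + 44x^3 = 0 only at x = 0 for real x with both coefficients positive, and φ → ∞ as |x| → ∞). At x* = 0, φ(0) = 0 and φ''(0) = 34. Laplace's method then gives
  I(n) ~ sqrt(2π / (n · φ''(0))) · e^(−n φ(0)) = sqrt(2π / (34n)) = sqrt(π/(17n)).
The 11 · x^4 term contributes only at subleading order (an O(1/n) relative correction).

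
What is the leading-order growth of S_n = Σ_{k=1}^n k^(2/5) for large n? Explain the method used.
S_n ~ (5/7) · n^(7/5)

Integral comparison: Σ_{k=1}^n k^(2/5) = ∫_0^n x^(2/5) dx + O(n^(2/5)). The integral is n^(1 + 2/5) / (1 + 2/5) = n^((2+5)/5) / ((2+5)/5) = (5/7) · n^(7/5).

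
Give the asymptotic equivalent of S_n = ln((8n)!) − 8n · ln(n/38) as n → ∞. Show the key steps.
S_n ~ 8n · (ln 304 − 1) + O(ln n)

Stirling: ln((8n)!) = 8n ln(8n) − 8n + O(ln n).
  S_n = 8n ln(8n) − 8n − 8n ln(n/38) + O(ln n)
      = 8n ln(8n) − 8n ln n + 8n ln 38 − 8n + O(ln n)
      = 8n ln 8 + 8n ln 38 − 8n + O(ln n)
      = 8n (ln 304 − 1) + O(ln n).
Numerically ln(304) − 1 ≈ 4.7170.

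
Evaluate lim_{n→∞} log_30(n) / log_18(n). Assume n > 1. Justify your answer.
lim = ln(18) / ln(30) = log_30(18)

Change of base: log_30(n) = ln n / ln 30 and log_18(n) = ln n / ln 18. The ratio is (ln n / ln 30) · (ln 18 / ln n) = ln 18 / ln 30, a constant independent of n. So the limit is ln 18 / ln 30 = log_30(18).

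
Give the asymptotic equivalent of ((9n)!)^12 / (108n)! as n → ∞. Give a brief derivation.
((9n)!)^12/(108n)! ~ ((2π·9n)^(11/2) / sqrt(12)) · 12^(−12·9n)  →  0

Write N = 9n. Stirling: N! ~ sqrt(2π N)(N/e)^N and (12N)! ~ sqrt(2π·12N)·(12N/e)^(12N).
  (N!)^12/(12N)! ~ (2π N)^(12/2) (N/e)^(12N) / [sqrt(2π·12N) (12N/e)^(12N)]
     = (2π N)^(12/2) / sqrt(2π·12N) · (N/(12N))^(12N)
     = (2π N)^((12−1)/2) / sqrt(12) · 12^(−12N).
Since 12^12 > 1, the factor 12^(−12N) decays exponentially, so the ratio → 0. Substituting N = 9n gives the stated form.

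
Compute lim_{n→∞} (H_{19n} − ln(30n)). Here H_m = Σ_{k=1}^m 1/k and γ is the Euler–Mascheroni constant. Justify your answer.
lim = ln(19/30) + γ

By Euler-Maclaurin, H_m = ln m + γ + O(1/m). So
  H_{19n} − ln(30n) = ln(19n) + γ − ln(30n) + O(1/n)
                       = ln(19/30) + γ + O(1/n).
Hence the limit is ln(19/30) + γ.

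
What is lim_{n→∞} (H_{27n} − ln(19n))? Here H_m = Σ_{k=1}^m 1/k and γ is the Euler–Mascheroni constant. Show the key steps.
lim = ln(27/19) + γ

By Euler-Maclaurin, H_m = ln m + γ + O(1/m). So
  H_{27n} − ln(19n) = ln(27n) + γ − ln(19n) + O(1/n)
                       = ln(27/19) + γ + O(1/n).
Hence the limit is ln(27/19) + γ.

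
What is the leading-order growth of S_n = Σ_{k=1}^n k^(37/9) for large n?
S_n ~ (9/46) · n^(46/9)

Integral comparison: Σ_{k=1}^n k^(37/9) = ∫_0^n x^(37/9) dx + O(n^(37/9)). The integral is n^(1 + 37/9) / (1 + 37/9) = n^((37+9)/9) / ((37+9)/9) = (9/46) · n^(46/9).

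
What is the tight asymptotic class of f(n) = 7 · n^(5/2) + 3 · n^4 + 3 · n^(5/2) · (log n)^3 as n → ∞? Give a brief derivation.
f(n) ∈ Θ(n^4)

Compare the terms by growth order. For large n, n^a · (log n)^b dominates n^a' · (log n)^b' iff a > a', or (a = a' and b > b'). Ranking the 3 terms shows the dominant one is 3 · n^4. Hence f(n) ∈ Θ(n^4).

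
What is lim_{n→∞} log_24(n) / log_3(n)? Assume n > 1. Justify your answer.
lim = ln(3) / ln(24) = log_24(3)

Change of base: log_24(n) = ln n / ln 24 and log_3(n) = ln n / ln 3. The ratio is (ln n / ln 24) · (ln 3 / ln n) = ln 3 / ln 24, a constant independent of n. So the limit is ln 3 / ln 24 = log_24(3).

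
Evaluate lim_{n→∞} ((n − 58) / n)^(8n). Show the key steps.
lim = e^(−464)

Rewrite as (1 − 58/n)^(8n). By the standard limit (1 + x/n)^n → e^x, we have (1 − 58/n)^n → e^(−58), and raising to the 8th power gives e^(−464).
More precisely, ln[(1 − 58/n)^(8n)] = 8n · ln(1 − 58/n) = 8n · (-58/n + O(1/n^2)) = -464 + O(1/n) → -464.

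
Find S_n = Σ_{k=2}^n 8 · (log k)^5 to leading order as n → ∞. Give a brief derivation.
S_n ~ 8 · n · (log n)^5

By integral comparison, S_n = ∫_1^n 8 · (log x)^5 dx + O((log n)^5). For the integral, the leading term of ∫_1^n (log x)^5 dx is n · (log n)^5 (by repeated integration by parts; each step lowers the log-exponent and produces a relatively O(1/log n) correction). Hence S_n ~ 8 · n · (log n)^5.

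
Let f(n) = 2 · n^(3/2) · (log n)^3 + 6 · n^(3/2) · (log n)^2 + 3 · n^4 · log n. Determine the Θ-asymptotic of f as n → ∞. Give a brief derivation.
f(n) ∈ Θ(n^4 · log n)

Compare the terms by growth order. For large n, n^a · (log n)^b dominates n^a' · (log n)^b' iff a > a', or (a = a' and b > b'). Ranking the 3 terms shows the dominant one is 3 · n^4 · log n. Hence f(n) ∈ Θ(n^4 · log n).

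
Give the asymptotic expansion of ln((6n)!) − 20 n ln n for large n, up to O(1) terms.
ln((6n)!) − 20 n ln n = −14 n ln n + 6(ln 6 − 1) n + (1/2) ln(2π·6n) + O(1/n)

Stirling: ln((6n)!) = 6n ln(6n) − 6n + (1/2) ln(2π·6n) + O(1/n).
Expand 6n ln(6n) = 6n (ln n + ln 6) = 6n ln n + 6n ln 6.
Subtract 20n ln n: leading term is (6 − 20) n ln n = −14 n ln n. The next term is 6n ln 6 − 6n = 6(ln 6 − 1) n. Then the (1/2) ln(2π·6n) correction.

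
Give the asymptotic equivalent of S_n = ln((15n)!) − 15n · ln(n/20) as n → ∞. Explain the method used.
S_n ~ 15n · (ln 300 − 1) + O(ln n)

Stirling: ln((15n)!) = 15n ln(15n) − 15n + O(ln n).
  S_n = 15n ln(15n) − 15n − 15n ln(n/20) + O(ln n)
      = 15n ln(15n) − 15n ln n + 15n ln 20 − 15n + O(ln n)
      = 15n ln 15 + 15n ln 20 − 15n + O(ln n)
      = 15n (ln 300 − 1) + O(ln n).
Numerically ln(300) − 1 ≈ 4.7038.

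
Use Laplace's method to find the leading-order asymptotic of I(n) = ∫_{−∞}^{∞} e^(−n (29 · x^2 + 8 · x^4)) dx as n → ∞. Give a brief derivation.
I(n) ~ sqrt(π/(29n))

φ(x) = 29 · x^2 + 8 · x^4 has its unique global minimum at x* = 0 (since φ'(x) = 58x + 32x^3 = 0 only at x = 0 for real x with both coefficients positive, and φ → ∞ as |x| → ∞). At x* = 0, φ(0) = 0 and φ''(0) = 58. Laplace's method then gives
  I(n) ~ sqrt(2π / (n · φ''(0))) · e^(−n φ(0)) = sqrt(2π / (58n)) = sqrt(π/(29n)).
The 8 · x^4 term contributes only at subleading order (an O(1/n) relative correction).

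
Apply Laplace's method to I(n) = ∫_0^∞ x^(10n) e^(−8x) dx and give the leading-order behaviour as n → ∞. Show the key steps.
I(n) ~ (sqrt(2π·10n) / 8) · (10n/(8e))^(10n)

Write the integrand as exp(10n ln x − 8x) and set f(x) = 10n ln x − 8x. Then f'(x) = 10n/x − 8 = 0 at x* = 10n/8, and f''(x*) = −10n/x*^2 = −8^2/(10n). Laplace's method (interior maximum) gives
  I(n) ~ e^(f(x*)) · sqrt(2π / |f''(x*)|)
        = exp(10n ln(10n/8) − 10n) · sqrt(2π · 10n / 8^2)
        = (10n/8)^(10n) e^(−10n) · sqrt(2π·10n) / 8
        = (sqrt(2π·10n) / 8) · (10n/(8e))^(10n).
This matches Γ(10n+1)/8^(10n+1) with Stirling applied to Γ.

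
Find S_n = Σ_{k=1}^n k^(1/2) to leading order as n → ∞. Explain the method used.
S_n ~ (2/3) · n^(3/2)

Integral comparison: Σ_{k=1}^n k^(1/2) = ∫_0^n x^(1/2) dx + O(n^(1/2)). The integral is n^(1 + 1/2) / (1 + 1/2) = n^((1+2)/2) / ((1+2)/2) = (2/3) · n^(3/2).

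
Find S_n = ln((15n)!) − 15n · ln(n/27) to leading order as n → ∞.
S_n ~ 15n · (ln 405 − 1) + O(ln n)

Stirling: ln((15n)!) = 15n ln(15n) − 15n + O(ln n).
  S_n = 15n ln(15n) − 15n − 15n ln(n/27) + O(ln n)
      = 15n ln(15n) − 15n ln n + 15n ln 27 − 15n + O(ln n)
      = 15n ln 15 + 15n ln 27 − 15n + O(ln n)
      = 15n (ln 405 − 1) + O(ln n).
Numerically ln(405) − 1 ≈ 5.0039.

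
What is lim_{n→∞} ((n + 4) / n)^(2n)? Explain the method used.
lim = e^8

Rewrite as (1 + 4/n)^(2n). By the standard limit (1 + x/n)^n → e^x, we have (1 + 4/n)^n → e^4, and raising to the 2nd power gives e^8.
More precisely, ln[(1 + 4/n)^(2n)] = 2n · ln(1 + 4/n) = 2n · (4/n + O(1/n^2)) = 8 + O(1/n) → 8.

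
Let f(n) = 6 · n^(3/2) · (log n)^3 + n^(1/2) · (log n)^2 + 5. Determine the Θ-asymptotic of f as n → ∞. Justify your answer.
f(n) ∈ Θ(n^(3/2) · (log n)^3)

Compare the terms by growth order. For large n, n^a · (log n)^b dominates n^a' · (log n)^b' iff a > a', or (a = a' and b > b'). Ranking the 3 terms shows the dominant one is 6 · n^(3/2) · (log n)^3. Hence f(n) ∈ Θ(n^(3/2) · (log n)^3).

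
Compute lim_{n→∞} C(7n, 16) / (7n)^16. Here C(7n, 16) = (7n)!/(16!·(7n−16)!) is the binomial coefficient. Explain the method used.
lim = 1/16! = 1/20922789888000

With N = 7n → ∞: C(N, 16) / N^16 = [N(N−1)…(N−15)] / (16! · N^16) = (1/16!) · 1 · (1 − 1/(7n)) · … · (1 − 15/(7n)). Each factor → 1 as N → ∞, so the limit is 1/16! = 1/20922789888000.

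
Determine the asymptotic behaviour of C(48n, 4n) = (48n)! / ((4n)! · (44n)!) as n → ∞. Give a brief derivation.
C(48n, 4n) ~ (8916100448256/285311670611)^(4n) · sqrt(6/(11π·4n))

Write N = 4n. Apply Stirling to each factorial:
  (12N)! ~ sqrt(2π·12N) · (12N/e)^(12N),
  N! ~ sqrt(2π N) · (N/e)^N,
  (11N)! ~ sqrt(2π·11N) · (11N/e)^(11N).
The exponential factors combine to (12N)^(12N) / (N^N · (11N)^(11N)) = 12^(12N)/11^(11N) = (12^12/11^11)^N = (8916100448256/285311670611)^N.
The square-root prefactors combine to sqrt(2π·12N) / (sqrt(2π N)·sqrt(2π·11N)) = sqrt(12 / (2π·11·N)) = sqrt(6/(11π·4n)).
Substituting N = 4n: C(48n, 4n) ~ (8916100448256/285311670611)^(4n) · sqrt(6/(11π·4n)).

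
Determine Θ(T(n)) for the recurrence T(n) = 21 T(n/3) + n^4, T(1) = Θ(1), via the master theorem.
T(n) = Θ(n^4)

log_3 21 ≈ 2.771. f(n) = n^4 dominates n^(log_3 21) since 4 > 2.771, and the regularity condition a·f(n/b) = 21·(n/3)^4 = (21/81)·n^4 ≤ c·f(n) holds with c = 21/81 ≈ 0.259 < 1. So this is Case 3: T(n) = Θ(f(n)) = Θ(n^4).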